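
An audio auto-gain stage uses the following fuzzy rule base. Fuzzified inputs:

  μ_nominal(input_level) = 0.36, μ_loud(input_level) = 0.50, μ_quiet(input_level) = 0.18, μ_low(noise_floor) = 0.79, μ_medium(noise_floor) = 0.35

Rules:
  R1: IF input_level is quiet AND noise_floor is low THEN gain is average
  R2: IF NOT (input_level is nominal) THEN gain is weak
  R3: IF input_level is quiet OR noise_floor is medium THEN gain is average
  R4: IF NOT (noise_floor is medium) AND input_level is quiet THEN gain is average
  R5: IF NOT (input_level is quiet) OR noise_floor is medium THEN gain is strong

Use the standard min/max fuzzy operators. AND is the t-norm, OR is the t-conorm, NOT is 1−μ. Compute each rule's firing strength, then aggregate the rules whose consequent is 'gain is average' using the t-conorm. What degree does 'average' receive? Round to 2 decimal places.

R1: quiet=0.18, low=0.79; AND[min(a, b)] → w = 0.18
R2: ¬nominal=1−0.36=0.64 → w = 0.64
R3: quiet=0.18, medium=0.35; OR[max(a, b)] → w = 0.35
R4: ¬medium=1−0.35=0.65, quiet=0.18; AND[min(a, b)] → w = 0.18
R5: ¬quiet=1−0.18=0.82, medium=0.35; OR[max(a, b)] → w = 0.82
Rules with consequent 'average': {R1, R3, R4} → strengths 0.18, 0.35, 0.18
Aggregate via t-conorm [max(a, b)]: 0.35

0.35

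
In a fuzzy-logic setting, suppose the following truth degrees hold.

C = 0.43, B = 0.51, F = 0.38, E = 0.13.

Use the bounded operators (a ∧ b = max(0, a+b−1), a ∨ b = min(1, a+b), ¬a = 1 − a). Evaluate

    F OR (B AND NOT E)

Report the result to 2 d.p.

NOT E = 1 − 0.13 = 0.87
B AND NOT E = max(0, a+b−1) on (0.51, 0.87) = 0.38
F OR (B AND NOT E) = min(1, a+b) on (0.38, 0.38) = 0.76

0.76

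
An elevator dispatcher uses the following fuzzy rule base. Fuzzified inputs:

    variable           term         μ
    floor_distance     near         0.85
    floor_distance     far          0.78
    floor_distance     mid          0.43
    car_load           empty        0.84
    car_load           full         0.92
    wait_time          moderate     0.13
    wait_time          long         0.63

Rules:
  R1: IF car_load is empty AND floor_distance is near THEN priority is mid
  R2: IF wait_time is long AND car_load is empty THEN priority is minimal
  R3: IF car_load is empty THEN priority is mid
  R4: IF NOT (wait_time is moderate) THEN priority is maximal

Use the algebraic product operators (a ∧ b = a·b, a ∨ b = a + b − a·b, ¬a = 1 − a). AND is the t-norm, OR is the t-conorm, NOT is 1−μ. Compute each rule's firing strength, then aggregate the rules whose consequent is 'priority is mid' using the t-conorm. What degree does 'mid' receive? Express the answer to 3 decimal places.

R1: empty=0.84, near=0.85; AND[a·b] → w = 0.7140
R2: long=0.63, empty=0.84; AND[a·b] → w = 0.5292
R3: empty=0.84 → w = 0.8400
R4: ¬moderate=1−0.13=0.87 → w = 0.8700
Rules with consequent 'mid': {R1, R3} → strengths 0.7140, 0.8400
Aggregate via t-conorm [a + b − a·b]: 0.9542

0.954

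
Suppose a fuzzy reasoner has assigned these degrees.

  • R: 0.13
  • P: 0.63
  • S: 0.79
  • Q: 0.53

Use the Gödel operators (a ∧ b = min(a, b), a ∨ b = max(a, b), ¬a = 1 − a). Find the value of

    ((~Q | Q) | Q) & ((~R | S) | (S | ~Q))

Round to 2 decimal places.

~Q = 1 − 0.53 = 0.47
~Q | Q = max(a, b) on (0.47, 0.53) = 0.53
(~Q | Q) | Q = max(a, b) on (0.53, 0.53) = 0.53
~R = 1 − 0.13 = 0.87
~R | S = max(a, b) on (0.87, 0.79) = 0.87
~Q = 1 − 0.53 = 0.47
S | ~Q = max(a, b) on (0.79, 0.47) = 0.79
(~R | S) | (S | ~Q) = max(a, b) on (0.87, 0.79) = 0.87
((~Q | Q) | Q) & ((~R | S) | (S | ~Q)) = min(a, b) on (0.53, 0.87) = 0.53

0.53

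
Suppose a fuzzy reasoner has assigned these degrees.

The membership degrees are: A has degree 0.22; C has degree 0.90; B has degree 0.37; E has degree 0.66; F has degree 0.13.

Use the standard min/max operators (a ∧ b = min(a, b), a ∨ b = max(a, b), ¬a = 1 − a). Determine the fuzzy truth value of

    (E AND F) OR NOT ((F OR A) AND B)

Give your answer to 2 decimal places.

E AND F = min(a, b) on (0.66, 0.13) = 0.13
F OR A = max(a, b) on (0.13, 0.22) = 0.22
(F OR A) AND B = min(a, b) on (0.22, 0.37) = 0.22
NOT ((F OR A) AND B) = 1 − 0.22 = 0.78
(E AND F) OR NOT ((F OR A) AND B) = max(a, b) on (0.13, 0.78) = 0.78

0.78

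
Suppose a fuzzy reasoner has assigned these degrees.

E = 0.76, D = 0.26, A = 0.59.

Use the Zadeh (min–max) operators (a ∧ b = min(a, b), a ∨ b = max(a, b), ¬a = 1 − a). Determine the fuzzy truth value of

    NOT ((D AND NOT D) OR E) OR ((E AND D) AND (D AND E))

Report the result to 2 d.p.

NOT D = 1 − 0.26 = 0.74
D AND NOT D = min(a, b) on (0.26, 0.74) = 0.26
(D AND NOT D) OR E = max(a, b) on (0.26, 0.76) = 0.76
NOT ((D AND NOT D) OR E) = 1 − 0.76 = 0.24
E AND D = min(a, b) on (0.76, 0.26) = 0.26
D AND E = min(a, b) on (0.26, 0.76) = 0.26
(E AND D) AND (D AND E) = min(a, b) on (0.26, 0.26) = 0.26
NOT ((D AND NOT D) OR E) OR ((E AND D) AND (D AND E)) = max(a, b) on (0.24, 0.26) = 0.26

0.26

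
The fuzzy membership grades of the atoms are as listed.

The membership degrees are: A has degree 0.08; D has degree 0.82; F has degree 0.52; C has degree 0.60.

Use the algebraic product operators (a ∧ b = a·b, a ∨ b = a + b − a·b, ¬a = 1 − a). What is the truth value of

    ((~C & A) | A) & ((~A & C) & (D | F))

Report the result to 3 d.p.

~C = 1 − 0.6000 = 0.4000
~C & A = a·b on (0.4000, 0.0800) = 0.0320
(~C & A) | A = a + b − a·b on (0.0320, 0.0800) = 0.1094
~A = 1 − 0.0800 = 0.9200
~A & C = a·b on (0.9200, 0.6000) = 0.5520
D | F = a + b − a·b on (0.8200, 0.5200) = 0.9136
(~A & C) & (D | F) = a·b on (0.5520, 0.9136) = 0.5043
((~C & A) | A) & ((~A & C) & (D | F)) = a·b on (0.1094, 0.5043) = 0.0552

0.055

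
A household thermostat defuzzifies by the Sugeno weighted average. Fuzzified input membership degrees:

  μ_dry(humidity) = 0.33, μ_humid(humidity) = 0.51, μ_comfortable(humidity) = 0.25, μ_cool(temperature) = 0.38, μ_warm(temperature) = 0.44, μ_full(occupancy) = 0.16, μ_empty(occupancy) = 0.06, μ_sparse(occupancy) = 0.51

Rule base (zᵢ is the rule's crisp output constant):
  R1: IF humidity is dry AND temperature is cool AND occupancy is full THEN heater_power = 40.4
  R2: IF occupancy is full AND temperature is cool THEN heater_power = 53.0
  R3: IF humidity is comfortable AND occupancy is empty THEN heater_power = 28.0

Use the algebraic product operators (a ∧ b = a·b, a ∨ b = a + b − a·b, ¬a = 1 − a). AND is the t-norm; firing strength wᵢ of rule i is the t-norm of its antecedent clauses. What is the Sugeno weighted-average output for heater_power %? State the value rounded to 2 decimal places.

R1 (z=40.4): dry=0.33, cool=0.38, full=0.16; AND[a·b] → w = 0.0201
R2 (z=53.0): full=0.16, cool=0.38; AND[a·b] → w = 0.0608
R3 (z=28.0): comfortable=0.25, empty=0.06; AND[a·b] → w = 0.0150
Weighted average = (0.0201·40.4 + 0.0608·53.0 + 0.0150·28.0) / (0.0201 + 0.0608 + 0.0150)
  = 4.4530 / 0.0959 = 46.45

46.45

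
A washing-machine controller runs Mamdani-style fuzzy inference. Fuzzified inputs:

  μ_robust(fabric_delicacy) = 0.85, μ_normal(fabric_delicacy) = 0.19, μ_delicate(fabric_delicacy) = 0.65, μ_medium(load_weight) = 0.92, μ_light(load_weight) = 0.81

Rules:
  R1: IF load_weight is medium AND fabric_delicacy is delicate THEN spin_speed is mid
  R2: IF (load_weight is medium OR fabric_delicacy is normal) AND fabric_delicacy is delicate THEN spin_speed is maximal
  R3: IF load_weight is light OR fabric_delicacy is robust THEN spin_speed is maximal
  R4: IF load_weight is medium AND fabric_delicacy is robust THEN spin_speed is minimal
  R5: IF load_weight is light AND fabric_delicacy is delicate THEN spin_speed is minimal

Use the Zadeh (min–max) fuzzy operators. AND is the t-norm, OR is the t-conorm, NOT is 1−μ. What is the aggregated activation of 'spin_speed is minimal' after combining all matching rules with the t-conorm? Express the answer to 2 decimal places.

0.85

R1: medium=0.92, delicate=0.65; AND[min(a, b)] → w = 0.65
R2: (medium=0.92 OR normal=0.19) = 0.92; AND[min(a, b)] with delicate=0.65 → w = 0.65
R3: light=0.81, robust=0.85; OR[max(a, b)] → w = 0.85
R4: medium=0.92, robust=0.85; AND[min(a, b)] → w = 0.85
R5: light=0.81, delicate=0.65; AND[min(a, b)] → w = 0.65
Rules with consequent 'minimal': {R4, R5} → strengths 0.85, 0.65
Aggregate via t-conorm [max(a, b)]: 0.85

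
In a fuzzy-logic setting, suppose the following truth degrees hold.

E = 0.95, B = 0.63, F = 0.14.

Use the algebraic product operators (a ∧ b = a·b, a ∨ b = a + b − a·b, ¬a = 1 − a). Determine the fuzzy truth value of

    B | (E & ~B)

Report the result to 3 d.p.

0.760

~B = 1 − 0.6300 = 0.3700
E & ~B = a·b on (0.9500, 0.3700) = 0.3515
B | (E & ~B) = a + b − a·b on (0.6300, 0.3515) = 0.7601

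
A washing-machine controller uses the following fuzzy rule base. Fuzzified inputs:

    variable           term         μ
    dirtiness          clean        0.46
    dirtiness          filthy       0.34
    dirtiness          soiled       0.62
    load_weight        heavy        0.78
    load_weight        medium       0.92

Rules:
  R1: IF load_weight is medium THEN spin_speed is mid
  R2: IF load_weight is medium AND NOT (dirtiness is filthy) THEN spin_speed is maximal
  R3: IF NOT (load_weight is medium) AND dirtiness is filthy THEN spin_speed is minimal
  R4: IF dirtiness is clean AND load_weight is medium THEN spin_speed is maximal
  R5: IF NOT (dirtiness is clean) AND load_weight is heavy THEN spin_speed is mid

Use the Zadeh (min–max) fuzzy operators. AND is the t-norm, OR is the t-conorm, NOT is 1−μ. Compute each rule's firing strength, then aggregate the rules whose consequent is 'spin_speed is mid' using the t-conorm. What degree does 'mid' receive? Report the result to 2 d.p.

0.92

R1: medium=0.92 → w = 0.92
R2: medium=0.92, ¬filthy=1−0.34=0.66; AND[min(a, b)] → w = 0.66
R3: ¬medium=1−0.92=0.08, filthy=0.34; AND[min(a, b)] → w = 0.08
R4: clean=0.46, medium=0.92; AND[min(a, b)] → w = 0.46
R5: ¬clean=1−0.46=0.54, heavy=0.78; AND[min(a, b)] → w = 0.54
Rules with consequent 'mid': {R1, R5} → strengths 0.92, 0.54
Aggregate via t-conorm [max(a, b)]: 0.92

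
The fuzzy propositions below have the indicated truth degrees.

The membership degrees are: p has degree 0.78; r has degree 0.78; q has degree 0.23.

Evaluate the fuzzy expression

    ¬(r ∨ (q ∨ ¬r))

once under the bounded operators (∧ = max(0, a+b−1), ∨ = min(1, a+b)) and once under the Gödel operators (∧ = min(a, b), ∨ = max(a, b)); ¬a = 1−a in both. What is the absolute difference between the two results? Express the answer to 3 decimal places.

Under bounded:
  ¬r = 1 − 0.78 = 0.22
  q ∨ ¬r = min(1, a+b) on (0.23, 0.22) = 0.45
  r ∨ (q ∨ ¬r) = min(1, a+b) on (0.78, 0.45) = 1.00
  ¬(r ∨ (q ∨ ¬r)) = 1 − 1.00 = 0.00
  → value = 0.0000
Under Gödel:
  ¬r = 1 − 0.78 = 0.22
  q ∨ ¬r = max(a, b) on (0.23, 0.22) = 0.23
  r ∨ (q ∨ ¬r) = max(a, b) on (0.78, 0.23) = 0.78
  ¬(r ∨ (q ∨ ¬r)) = 1 − 0.78 = 0.22
  → value = 0.2200
|0.0000 − 0.2200| = 0.220

0.220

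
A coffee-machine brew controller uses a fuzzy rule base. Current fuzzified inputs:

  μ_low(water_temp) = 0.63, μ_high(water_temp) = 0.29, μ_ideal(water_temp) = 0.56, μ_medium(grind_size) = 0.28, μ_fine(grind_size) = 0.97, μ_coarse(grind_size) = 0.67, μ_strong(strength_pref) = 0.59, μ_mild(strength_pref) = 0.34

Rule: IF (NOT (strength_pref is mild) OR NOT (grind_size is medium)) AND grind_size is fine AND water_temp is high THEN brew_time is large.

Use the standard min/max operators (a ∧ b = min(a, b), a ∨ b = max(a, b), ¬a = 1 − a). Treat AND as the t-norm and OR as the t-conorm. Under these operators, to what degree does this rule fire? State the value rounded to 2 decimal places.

firing strength: (¬mild=1−0.34=0.66 OR ¬medium=1−0.28=0.72) = 0.72; AND[min(a, b)] with fine=0.97, high=0.29 → w = 0.29

0.29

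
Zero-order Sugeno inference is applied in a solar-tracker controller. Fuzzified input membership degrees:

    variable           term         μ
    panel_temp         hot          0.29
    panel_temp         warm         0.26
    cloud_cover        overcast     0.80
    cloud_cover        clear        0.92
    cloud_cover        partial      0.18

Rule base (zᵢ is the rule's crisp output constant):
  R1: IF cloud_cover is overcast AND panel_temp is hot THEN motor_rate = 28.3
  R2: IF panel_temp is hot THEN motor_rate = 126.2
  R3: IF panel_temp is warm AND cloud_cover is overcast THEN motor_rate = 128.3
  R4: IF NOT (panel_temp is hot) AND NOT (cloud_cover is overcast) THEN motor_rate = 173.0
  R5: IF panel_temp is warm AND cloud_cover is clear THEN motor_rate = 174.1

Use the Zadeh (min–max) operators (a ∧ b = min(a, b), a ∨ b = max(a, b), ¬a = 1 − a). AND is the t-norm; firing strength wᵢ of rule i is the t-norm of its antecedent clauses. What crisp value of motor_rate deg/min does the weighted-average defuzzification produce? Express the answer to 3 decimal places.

121.561

R1 (z=28.3): overcast=0.80, hot=0.29; AND[min(a, b)] → w = 0.29
R2 (z=126.2): hot=0.29 → w = 0.29
R3 (z=128.3): warm=0.26, overcast=0.80; AND[min(a, b)] → w = 0.26
R4 (z=173.0): ¬hot=1−0.29=0.71, ¬overcast=1−0.80=0.20; AND[min(a, b)] → w = 0.20
R5 (z=174.1): warm=0.26, clear=0.92; AND[min(a, b)] → w = 0.26
Weighted average = (0.29·28.3 + 0.29·126.2 + 0.26·128.3 + 0.20·173.0 + 0.26·174.1) / (0.29 + 0.29 + 0.26 + 0.20 + 0.26)
  = 158.0290 / 1.3000 = 121.561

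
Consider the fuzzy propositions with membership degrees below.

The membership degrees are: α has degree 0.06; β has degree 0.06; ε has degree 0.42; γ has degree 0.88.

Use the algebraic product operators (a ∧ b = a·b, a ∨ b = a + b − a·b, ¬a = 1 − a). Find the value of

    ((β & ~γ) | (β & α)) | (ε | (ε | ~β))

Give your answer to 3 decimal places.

~γ = 1 − 0.8800 = 0.1200
β & ~γ = a·b on (0.0600, 0.1200) = 0.0072
β & α = a·b on (0.0600, 0.0600) = 0.0036
(β & ~γ) | (β & α) = a + b − a·b on (0.0072, 0.0036) = 0.0108
~β = 1 − 0.0600 = 0.9400
ε | ~β = a + b − a·b on (0.4200, 0.9400) = 0.9652
ε | (ε | ~β) = a + b − a·b on (0.4200, 0.9652) = 0.9798
((β & ~γ) | (β & α)) | (ε | (ε | ~β)) = a + b − a·b on (0.0108, 0.9798) = 0.9800

0.980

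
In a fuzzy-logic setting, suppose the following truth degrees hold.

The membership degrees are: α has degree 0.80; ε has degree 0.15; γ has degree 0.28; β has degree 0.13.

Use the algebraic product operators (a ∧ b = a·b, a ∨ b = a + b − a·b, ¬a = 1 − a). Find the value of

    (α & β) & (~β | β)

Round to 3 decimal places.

0.092

α & β = a·b on (0.8000, 0.1300) = 0.1040
~β = 1 − 0.1300 = 0.8700
~β | β = a + b − a·b on (0.8700, 0.1300) = 0.8869
(α & β) & (~β | β) = a·b on (0.1040, 0.8869) = 0.0922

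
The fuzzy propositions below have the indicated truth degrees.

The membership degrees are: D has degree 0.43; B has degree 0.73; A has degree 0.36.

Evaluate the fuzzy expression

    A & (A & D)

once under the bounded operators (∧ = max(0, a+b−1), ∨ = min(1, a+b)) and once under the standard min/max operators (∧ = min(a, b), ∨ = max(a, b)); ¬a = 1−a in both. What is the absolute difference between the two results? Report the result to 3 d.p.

Under bounded:
  A & D = max(0, a+b−1) on (0.36, 0.43) = 0.00
  A & (A & D) = max(0, a+b−1) on (0.36, 0.00) = 0.00
  → value = 0.0000
Under standard min/max:
  A & D = min(a, b) on (0.36, 0.43) = 0.36
  A & (A & D) = min(a, b) on (0.36, 0.36) = 0.36
  → value = 0.3600
|0.0000 − 0.3600| = 0.360

0.360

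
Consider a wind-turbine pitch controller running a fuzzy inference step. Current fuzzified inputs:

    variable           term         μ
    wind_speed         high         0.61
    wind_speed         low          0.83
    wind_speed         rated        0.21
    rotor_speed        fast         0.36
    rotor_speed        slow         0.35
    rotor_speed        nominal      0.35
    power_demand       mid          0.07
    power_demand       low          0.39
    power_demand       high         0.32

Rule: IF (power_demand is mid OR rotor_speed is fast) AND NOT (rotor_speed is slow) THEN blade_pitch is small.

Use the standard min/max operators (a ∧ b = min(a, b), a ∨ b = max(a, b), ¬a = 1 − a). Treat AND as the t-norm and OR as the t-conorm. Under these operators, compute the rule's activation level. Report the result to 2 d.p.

firing strength: (mid=0.07 OR fast=0.36) = 0.36; AND[min(a, b)] with ¬slow=1−0.35=0.65 → w = 0.36

0.36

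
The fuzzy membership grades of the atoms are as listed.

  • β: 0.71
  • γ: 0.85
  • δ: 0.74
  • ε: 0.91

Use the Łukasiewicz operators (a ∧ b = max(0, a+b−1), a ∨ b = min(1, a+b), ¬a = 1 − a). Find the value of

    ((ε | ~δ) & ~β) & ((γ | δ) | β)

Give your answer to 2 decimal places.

0.29

~δ = 1 − 0.74 = 0.26
ε | ~δ = min(1, a+b) on (0.91, 0.26) = 1.00
~β = 1 − 0.71 = 0.29
(ε | ~δ) & ~β = max(0, a+b−1) on (1.00, 0.29) = 0.29
γ | δ = min(1, a+b) on (0.85, 0.74) = 1.00
(γ | δ) | β = min(1, a+b) on (1.00, 0.71) = 1.00
((ε | ~δ) & ~β) & ((γ | δ) | β) = max(0, a+b−1) on (0.29, 1.00) = 0.29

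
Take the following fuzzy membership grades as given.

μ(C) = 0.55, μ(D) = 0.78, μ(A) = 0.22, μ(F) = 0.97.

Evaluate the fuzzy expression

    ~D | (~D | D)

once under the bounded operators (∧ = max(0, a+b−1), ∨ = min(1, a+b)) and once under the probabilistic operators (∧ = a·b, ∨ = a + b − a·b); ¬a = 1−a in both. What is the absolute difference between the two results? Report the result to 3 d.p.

0.134

Under bounded:
  ~D = 1 − 0.78 = 0.22
  ~D = 1 − 0.78 = 0.22
  ~D | D = min(1, a+b) on (0.22, 0.78) = 1.00
  ~D | (~D | D) = min(1, a+b) on (0.22, 1.00) = 1.00
  → value = 1.0000
Under probabilistic:
  ~D = 1 − 0.7800 = 0.2200
  ~D = 1 − 0.7800 = 0.2200
  ~D | D = a + b − a·b on (0.2200, 0.7800) = 0.8284
  ~D | (~D | D) = a + b − a·b on (0.2200, 0.8284) = 0.8662
  → value = 0.8662
|1.0000 − 0.8662| = 0.134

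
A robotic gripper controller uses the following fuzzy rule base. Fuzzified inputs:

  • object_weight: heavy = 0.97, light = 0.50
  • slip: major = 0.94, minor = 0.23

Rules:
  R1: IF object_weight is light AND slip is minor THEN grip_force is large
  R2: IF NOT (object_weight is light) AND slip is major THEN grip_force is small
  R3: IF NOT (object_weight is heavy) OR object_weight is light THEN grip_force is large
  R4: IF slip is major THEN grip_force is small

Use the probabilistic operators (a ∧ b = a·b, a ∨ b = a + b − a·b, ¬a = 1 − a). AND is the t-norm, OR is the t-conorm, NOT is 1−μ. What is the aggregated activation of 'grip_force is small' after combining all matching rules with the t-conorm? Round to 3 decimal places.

R1: light=0.50, minor=0.23; AND[a·b] → w = 0.1150
R2: ¬light=1−0.50=0.50, major=0.94; AND[a·b] → w = 0.4700
R3: ¬heavy=1−0.97=0.03, light=0.50; OR[a + b − a·b] → w = 0.5150
R4: major=0.94 → w = 0.9400
Rules with consequent 'small': {R2, R4} → strengths 0.4700, 0.9400
Aggregate via t-conorm [a + b − a·b]: 0.9682

0.968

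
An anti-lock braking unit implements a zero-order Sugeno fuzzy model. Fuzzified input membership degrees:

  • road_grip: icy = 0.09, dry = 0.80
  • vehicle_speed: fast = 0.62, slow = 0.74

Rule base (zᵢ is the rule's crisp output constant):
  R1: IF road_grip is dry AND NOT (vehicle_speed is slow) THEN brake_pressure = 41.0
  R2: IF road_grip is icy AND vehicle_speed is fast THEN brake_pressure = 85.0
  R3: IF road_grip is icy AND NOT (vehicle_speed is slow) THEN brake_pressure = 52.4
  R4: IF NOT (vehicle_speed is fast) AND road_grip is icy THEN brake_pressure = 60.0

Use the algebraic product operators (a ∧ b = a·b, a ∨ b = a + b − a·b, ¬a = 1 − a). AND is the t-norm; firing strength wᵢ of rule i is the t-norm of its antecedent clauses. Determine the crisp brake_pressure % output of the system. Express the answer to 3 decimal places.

51.491

R1 (z=41.0): dry=0.80, ¬slow=1−0.74=0.26; AND[a·b] → w = 0.2080
R2 (z=85.0): icy=0.09, fast=0.62; AND[a·b] → w = 0.0558
R3 (z=52.4): icy=0.09, ¬slow=1−0.74=0.26; AND[a·b] → w = 0.0234
R4 (z=60.0): ¬fast=1−0.62=0.38, icy=0.09; AND[a·b] → w = 0.0342
Weighted average = (0.2080·41.0 + 0.0558·85.0 + 0.0234·52.4 + 0.0342·60.0) / (0.2080 + 0.0558 + 0.0234 + 0.0342)
  = 16.5492 / 0.3214 = 51.491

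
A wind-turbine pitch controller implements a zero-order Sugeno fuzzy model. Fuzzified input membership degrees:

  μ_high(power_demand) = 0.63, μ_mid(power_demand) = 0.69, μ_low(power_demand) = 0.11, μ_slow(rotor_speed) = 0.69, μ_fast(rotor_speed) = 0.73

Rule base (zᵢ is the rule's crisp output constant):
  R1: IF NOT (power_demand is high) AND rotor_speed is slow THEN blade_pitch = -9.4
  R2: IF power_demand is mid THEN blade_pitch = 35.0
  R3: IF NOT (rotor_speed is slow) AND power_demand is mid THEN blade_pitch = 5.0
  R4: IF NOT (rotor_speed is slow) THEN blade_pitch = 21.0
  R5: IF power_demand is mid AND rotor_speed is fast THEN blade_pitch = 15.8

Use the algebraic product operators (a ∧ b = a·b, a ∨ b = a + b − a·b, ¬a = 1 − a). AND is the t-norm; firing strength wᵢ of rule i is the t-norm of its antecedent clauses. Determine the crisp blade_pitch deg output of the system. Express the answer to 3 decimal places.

R1 (z=-9.4): ¬high=1−0.63=0.37, slow=0.69; AND[a·b] → w = 0.2553
R2 (z=35.0): mid=0.69 → w = 0.6900
R3 (z=5.0): ¬slow=1−0.69=0.31, mid=0.69; AND[a·b] → w = 0.2139
R4 (z=21.0): ¬slow=1−0.69=0.31 → w = 0.3100
R5 (z=15.8): mid=0.69, fast=0.73; AND[a·b] → w = 0.5037
Weighted average = (0.2553·-9.4 + 0.6900·35.0 + 0.2139·5.0 + 0.3100·21.0 + 0.5037·15.8) / (0.2553 + 0.6900 + 0.2139 + 0.3100 + 0.5037)
  = 37.2881 / 1.9729 = 18.900

18.900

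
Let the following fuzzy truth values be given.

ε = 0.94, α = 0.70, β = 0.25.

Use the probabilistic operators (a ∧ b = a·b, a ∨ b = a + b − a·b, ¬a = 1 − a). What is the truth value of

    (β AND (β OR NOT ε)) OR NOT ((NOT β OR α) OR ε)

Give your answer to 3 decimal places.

0.078

NOT ε = 1 − 0.9400 = 0.0600
β OR NOT ε = a + b − a·b on (0.2500, 0.0600) = 0.2950
β AND (β OR NOT ε) = a·b on (0.2500, 0.2950) = 0.0738
NOT β = 1 − 0.2500 = 0.7500
NOT β OR α = a + b − a·b on (0.7500, 0.7000) = 0.9250
(NOT β OR α) OR ε = a + b − a·b on (0.9250, 0.9400) = 0.9955
NOT ((NOT β OR α) OR ε) = 1 − 0.9955 = 0.0045
(β AND (β OR NOT ε)) OR NOT ((NOT β OR α) OR ε) = a + b − a·b on (0.0738, 0.0045) = 0.0779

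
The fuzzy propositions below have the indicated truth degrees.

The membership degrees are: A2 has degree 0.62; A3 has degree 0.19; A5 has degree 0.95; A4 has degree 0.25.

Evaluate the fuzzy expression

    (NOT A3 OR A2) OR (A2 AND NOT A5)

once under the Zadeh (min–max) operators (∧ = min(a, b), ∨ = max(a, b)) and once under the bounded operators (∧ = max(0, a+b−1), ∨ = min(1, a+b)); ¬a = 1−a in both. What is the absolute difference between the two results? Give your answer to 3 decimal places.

0.190

Under Zadeh (min–max):
  NOT A3 = 1 − 0.19 = 0.81
  NOT A3 OR A2 = max(a, b) on (0.81, 0.62) = 0.81
  NOT A5 = 1 − 0.95 = 0.05
  A2 AND NOT A5 = min(a, b) on (0.62, 0.05) = 0.05
  (NOT A3 OR A2) OR (A2 AND NOT A5) = max(a, b) on (0.81, 0.05) = 0.81
  → value = 0.8100
Under bounded:
  NOT A3 = 1 − 0.19 = 0.81
  NOT A3 OR A2 = min(1, a+b) on (0.81, 0.62) = 1.00
  NOT A5 = 1 − 0.95 = 0.05
  A2 AND NOT A5 = max(0, a+b−1) on (0.62, 0.05) = 0.00
  (NOT A3 OR A2) OR (A2 AND NOT A5) = min(1, a+b) on (1.00, 0.00) = 1.00
  → value = 1.0000
|0.8100 − 1.0000| = 0.190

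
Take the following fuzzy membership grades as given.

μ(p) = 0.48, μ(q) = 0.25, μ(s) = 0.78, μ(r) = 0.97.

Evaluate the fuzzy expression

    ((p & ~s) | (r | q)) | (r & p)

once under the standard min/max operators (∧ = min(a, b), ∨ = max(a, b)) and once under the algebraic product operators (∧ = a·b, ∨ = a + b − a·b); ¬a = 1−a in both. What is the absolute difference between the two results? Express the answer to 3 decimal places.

Under standard min/max:
  ~s = 1 − 0.78 = 0.22
  p & ~s = min(a, b) on (0.48, 0.22) = 0.22
  r | q = max(a, b) on (0.97, 0.25) = 0.97
  (p & ~s) | (r | q) = max(a, b) on (0.22, 0.97) = 0.97
  r & p = min(a, b) on (0.97, 0.48) = 0.48
  ((p & ~s) | (r | q)) | (r & p) = max(a, b) on (0.97, 0.48) = 0.97
  → value = 0.9700
Under algebraic product:
  ~s = 1 − 0.7800 = 0.2200
  p & ~s = a·b on (0.4800, 0.2200) = 0.1056
  r | q = a + b − a·b on (0.9700, 0.2500) = 0.9775
  (p & ~s) | (r | q) = a + b − a·b on (0.1056, 0.9775) = 0.9799
  r & p = a·b on (0.9700, 0.4800) = 0.4656
  ((p & ~s) | (r | q)) | (r & p) = a + b − a·b on (0.9799, 0.4656) = 0.9892
  → value = 0.9892
|0.9700 − 0.9892| = 0.019

0.019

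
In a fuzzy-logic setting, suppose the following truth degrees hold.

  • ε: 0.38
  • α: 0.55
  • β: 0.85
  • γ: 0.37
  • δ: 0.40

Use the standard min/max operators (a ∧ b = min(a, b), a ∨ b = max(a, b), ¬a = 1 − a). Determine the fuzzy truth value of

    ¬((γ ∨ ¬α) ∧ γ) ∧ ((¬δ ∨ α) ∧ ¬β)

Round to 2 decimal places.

0.15

¬α = 1 − 0.55 = 0.45
γ ∨ ¬α = max(a, b) on (0.37, 0.45) = 0.45
(γ ∨ ¬α) ∧ γ = min(a, b) on (0.45, 0.37) = 0.37
¬((γ ∨ ¬α) ∧ γ) = 1 − 0.37 = 0.63
¬δ = 1 − 0.40 = 0.60
¬δ ∨ α = max(a, b) on (0.60, 0.55) = 0.60
¬β = 1 − 0.85 = 0.15
(¬δ ∨ α) ∧ ¬β = min(a, b) on (0.60, 0.15) = 0.15
¬((γ ∨ ¬α) ∧ γ) ∧ ((¬δ ∨ α) ∧ ¬β) = min(a, b) on (0.63, 0.15) = 0.15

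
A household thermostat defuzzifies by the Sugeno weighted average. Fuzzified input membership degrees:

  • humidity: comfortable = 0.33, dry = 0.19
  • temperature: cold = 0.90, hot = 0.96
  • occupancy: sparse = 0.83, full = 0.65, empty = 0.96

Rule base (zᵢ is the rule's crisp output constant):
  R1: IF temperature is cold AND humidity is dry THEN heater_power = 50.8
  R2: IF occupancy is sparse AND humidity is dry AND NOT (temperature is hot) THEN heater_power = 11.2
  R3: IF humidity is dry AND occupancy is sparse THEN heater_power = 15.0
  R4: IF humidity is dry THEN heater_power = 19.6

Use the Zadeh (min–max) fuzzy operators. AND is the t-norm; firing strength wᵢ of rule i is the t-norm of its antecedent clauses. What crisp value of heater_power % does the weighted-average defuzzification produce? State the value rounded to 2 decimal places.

27.33

R1 (z=50.8): cold=0.90, dry=0.19; AND[min(a, b)] → w = 0.19
R2 (z=11.2): sparse=0.83, dry=0.19, ¬hot=1−0.96=0.04; AND[min(a, b)] → w = 0.04
R3 (z=15.0): dry=0.19, sparse=0.83; AND[min(a, b)] → w = 0.19
R4 (z=19.6): dry=0.19 → w = 0.19
Weighted average = (0.19·50.8 + 0.04·11.2 + 0.19·15.0 + 0.19·19.6) / (0.19 + 0.04 + 0.19 + 0.19)
  = 16.6740 / 0.6100 = 27.33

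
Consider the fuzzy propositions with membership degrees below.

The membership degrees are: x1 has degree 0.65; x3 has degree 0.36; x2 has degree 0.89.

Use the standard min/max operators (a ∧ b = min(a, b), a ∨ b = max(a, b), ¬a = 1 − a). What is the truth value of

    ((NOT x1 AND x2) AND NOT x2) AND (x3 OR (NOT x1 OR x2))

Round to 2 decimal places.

0.11

NOT x1 = 1 − 0.65 = 0.35
NOT x1 AND x2 = min(a, b) on (0.35, 0.89) = 0.35
NOT x2 = 1 − 0.89 = 0.11
(NOT x1 AND x2) AND NOT x2 = min(a, b) on (0.35, 0.11) = 0.11
NOT x1 = 1 − 0.65 = 0.35
NOT x1 OR x2 = max(a, b) on (0.35, 0.89) = 0.89
x3 OR (NOT x1 OR x2) = max(a, b) on (0.36, 0.89) = 0.89
((NOT x1 AND x2) AND NOT x2) AND (x3 OR (NOT x1 OR x2)) = min(a, b) on (0.11, 0.89) = 0.11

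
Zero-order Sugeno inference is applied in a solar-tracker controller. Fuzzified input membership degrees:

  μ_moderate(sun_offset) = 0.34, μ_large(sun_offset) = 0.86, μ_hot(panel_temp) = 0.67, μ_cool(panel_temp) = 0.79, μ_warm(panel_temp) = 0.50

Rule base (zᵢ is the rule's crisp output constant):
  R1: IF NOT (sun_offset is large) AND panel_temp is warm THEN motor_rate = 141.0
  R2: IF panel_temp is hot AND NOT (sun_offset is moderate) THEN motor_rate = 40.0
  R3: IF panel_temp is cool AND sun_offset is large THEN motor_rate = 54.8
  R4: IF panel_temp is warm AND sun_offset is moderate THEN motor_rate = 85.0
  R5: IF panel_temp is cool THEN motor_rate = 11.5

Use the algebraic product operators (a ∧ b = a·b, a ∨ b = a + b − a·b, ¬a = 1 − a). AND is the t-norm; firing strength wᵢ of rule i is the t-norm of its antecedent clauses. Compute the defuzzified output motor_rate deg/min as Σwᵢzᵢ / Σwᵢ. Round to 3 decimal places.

R1 (z=141.0): ¬large=1−0.86=0.14, warm=0.50; AND[a·b] → w = 0.0700
R2 (z=40.0): hot=0.67, ¬moderate=1−0.34=0.66; AND[a·b] → w = 0.4422
R3 (z=54.8): cool=0.79, large=0.86; AND[a·b] → w = 0.6794
R4 (z=85.0): warm=0.50, moderate=0.34; AND[a·b] → w = 0.1700
R5 (z=11.5): cool=0.79 → w = 0.7900
Weighted average = (0.0700·141.0 + 0.4422·40.0 + 0.6794·54.8 + 0.1700·85.0 + 0.7900·11.5) / (0.0700 + 0.4422 + 0.6794 + 0.1700 + 0.7900)
  = 88.3241 / 2.1516 = 41.050

41.050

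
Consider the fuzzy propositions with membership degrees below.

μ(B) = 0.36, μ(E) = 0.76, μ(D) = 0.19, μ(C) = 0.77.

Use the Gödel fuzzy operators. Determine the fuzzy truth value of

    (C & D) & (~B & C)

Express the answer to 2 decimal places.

C & D = min(a, b) on (0.77, 0.19) = 0.19
~B = 1 − 0.36 = 0.64
~B & C = min(a, b) on (0.64, 0.77) = 0.64
(C & D) & (~B & C) = min(a, b) on (0.19, 0.64) = 0.19

0.19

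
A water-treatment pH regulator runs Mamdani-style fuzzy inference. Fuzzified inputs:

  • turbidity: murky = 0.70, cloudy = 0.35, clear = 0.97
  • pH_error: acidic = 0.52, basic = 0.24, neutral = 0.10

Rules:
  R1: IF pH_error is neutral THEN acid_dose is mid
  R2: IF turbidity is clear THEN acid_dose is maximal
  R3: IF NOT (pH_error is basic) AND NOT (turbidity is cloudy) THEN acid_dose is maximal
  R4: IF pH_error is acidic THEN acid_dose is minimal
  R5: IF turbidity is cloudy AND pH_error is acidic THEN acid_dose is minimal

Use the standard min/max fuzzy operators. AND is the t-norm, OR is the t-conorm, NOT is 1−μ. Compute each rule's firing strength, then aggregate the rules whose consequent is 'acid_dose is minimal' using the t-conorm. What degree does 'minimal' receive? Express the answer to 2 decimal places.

R1: neutral=0.10 → w = 0.10
R2: clear=0.97 → w = 0.97
R3: ¬basic=1−0.24=0.76, ¬cloudy=1−0.35=0.65; AND[min(a, b)] → w = 0.65
R4: acidic=0.52 → w = 0.52
R5: cloudy=0.35, acidic=0.52; AND[min(a, b)] → w = 0.35
Rules with consequent 'minimal': {R4, R5} → strengths 0.52, 0.35
Aggregate via t-conorm [max(a, b)]: 0.52

0.52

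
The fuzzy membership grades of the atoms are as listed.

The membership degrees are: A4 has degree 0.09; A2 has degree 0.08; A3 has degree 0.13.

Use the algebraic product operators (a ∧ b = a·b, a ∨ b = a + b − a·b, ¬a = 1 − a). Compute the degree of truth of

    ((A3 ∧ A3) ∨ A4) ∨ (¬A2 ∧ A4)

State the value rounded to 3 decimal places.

0.179

A3 ∧ A3 = a·b on (0.1300, 0.1300) = 0.0169
(A3 ∧ A3) ∨ A4 = a + b − a·b on (0.0169, 0.0900) = 0.1054
¬A2 = 1 − 0.0800 = 0.9200
¬A2 ∧ A4 = a·b on (0.9200, 0.0900) = 0.0828
((A3 ∧ A3) ∨ A4) ∨ (¬A2 ∧ A4) = a + b − a·b on (0.1054, 0.0828) = 0.1795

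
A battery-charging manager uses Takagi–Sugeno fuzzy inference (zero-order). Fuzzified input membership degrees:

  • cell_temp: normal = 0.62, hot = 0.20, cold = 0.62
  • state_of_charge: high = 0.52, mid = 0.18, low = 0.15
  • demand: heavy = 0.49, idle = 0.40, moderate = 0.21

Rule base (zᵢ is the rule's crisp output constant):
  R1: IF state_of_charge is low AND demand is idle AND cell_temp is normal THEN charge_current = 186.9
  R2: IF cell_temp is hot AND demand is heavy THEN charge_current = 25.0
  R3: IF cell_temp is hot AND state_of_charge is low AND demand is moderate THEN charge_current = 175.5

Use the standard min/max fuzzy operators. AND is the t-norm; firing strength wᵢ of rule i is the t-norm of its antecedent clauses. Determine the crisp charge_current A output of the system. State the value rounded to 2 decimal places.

118.72

R1 (z=186.9): low=0.15, idle=0.40, normal=0.62; AND[min(a, b)] → w = 0.15
R2 (z=25.0): hot=0.20, heavy=0.49; AND[min(a, b)] → w = 0.20
R3 (z=175.5): hot=0.20, low=0.15, moderate=0.21; AND[min(a, b)] → w = 0.15
Weighted average = (0.15·186.9 + 0.20·25.0 + 0.15·175.5) / (0.15 + 0.20 + 0.15)
  = 59.3600 / 0.5000 = 118.72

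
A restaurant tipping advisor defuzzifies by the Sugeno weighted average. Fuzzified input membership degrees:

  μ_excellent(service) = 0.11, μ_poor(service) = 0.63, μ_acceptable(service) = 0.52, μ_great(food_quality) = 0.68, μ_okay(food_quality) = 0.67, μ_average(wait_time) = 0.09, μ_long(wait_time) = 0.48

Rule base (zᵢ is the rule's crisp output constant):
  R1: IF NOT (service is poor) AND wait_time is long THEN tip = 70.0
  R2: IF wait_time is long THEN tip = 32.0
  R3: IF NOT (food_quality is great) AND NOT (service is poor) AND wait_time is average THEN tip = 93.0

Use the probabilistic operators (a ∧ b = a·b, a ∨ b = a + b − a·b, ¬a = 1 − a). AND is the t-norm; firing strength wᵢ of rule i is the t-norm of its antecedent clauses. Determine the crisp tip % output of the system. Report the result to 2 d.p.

R1 (z=70.0): ¬poor=1−0.63=0.37, long=0.48; AND[a·b] → w = 0.1776
R2 (z=32.0): long=0.48 → w = 0.4800
R3 (z=93.0): ¬great=1−0.68=0.32, ¬poor=1−0.63=0.37, average=0.09; AND[a·b] → w = 0.0107
Weighted average = (0.1776·70.0 + 0.4800·32.0 + 0.0107·93.0) / (0.1776 + 0.4800 + 0.0107)
  = 28.7830 / 0.6683 = 43.07

43.07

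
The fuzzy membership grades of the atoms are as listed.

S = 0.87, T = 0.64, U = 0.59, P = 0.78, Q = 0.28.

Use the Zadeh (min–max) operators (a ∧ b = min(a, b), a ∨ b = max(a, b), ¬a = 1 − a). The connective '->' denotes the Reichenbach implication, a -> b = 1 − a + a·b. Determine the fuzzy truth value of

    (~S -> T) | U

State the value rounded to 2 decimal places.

0.95

~S = 1 − 0.87 = 0.13
~S -> T  [Reichenbach: 1 − a + a·b] with a=0.13, b=0.64 → 0.95
(~S -> T) | U = max(a, b) on (0.95, 0.59) = 0.95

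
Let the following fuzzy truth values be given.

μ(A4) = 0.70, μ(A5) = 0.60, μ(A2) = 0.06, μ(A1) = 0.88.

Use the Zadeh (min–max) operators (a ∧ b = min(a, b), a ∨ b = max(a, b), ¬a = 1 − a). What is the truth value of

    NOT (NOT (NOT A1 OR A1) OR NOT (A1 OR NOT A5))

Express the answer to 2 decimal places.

0.88

NOT A1 = 1 − 0.88 = 0.12
NOT A1 OR A1 = max(a, b) on (0.12, 0.88) = 0.88
NOT (NOT A1 OR A1) = 1 − 0.88 = 0.12
NOT A5 = 1 − 0.60 = 0.40
A1 OR NOT A5 = max(a, b) on (0.88, 0.40) = 0.88
NOT (A1 OR NOT A5) = 1 − 0.88 = 0.12
NOT (NOT A1 OR A1) OR NOT (A1 OR NOT A5) = max(a, b) on (0.12, 0.12) = 0.12
NOT (NOT (NOT A1 OR A1) OR NOT (A1 OR NOT A5)) = 1 − 0.12 = 0.88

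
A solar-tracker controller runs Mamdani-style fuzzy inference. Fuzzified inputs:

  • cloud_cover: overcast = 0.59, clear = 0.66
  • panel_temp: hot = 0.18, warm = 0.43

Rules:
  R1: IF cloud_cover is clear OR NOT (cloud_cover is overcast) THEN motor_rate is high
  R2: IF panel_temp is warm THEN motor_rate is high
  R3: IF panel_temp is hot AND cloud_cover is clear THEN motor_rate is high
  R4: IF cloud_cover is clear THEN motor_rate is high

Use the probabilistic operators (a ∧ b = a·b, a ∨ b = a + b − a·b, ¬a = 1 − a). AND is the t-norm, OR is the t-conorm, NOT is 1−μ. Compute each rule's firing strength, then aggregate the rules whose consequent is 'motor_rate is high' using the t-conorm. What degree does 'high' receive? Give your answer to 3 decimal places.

0.966

R1: clear=0.66, ¬overcast=1−0.59=0.41; OR[a + b − a·b] → w = 0.7994
R2: warm=0.43 → w = 0.4300
R3: hot=0.18, clear=0.66; AND[a·b] → w = 0.1188
R4: clear=0.66 → w = 0.6600
Rules with consequent 'high': {R1, R2, R3, R4} → strengths 0.7994, 0.4300, 0.1188, 0.6600
Aggregate via t-conorm [a + b − a·b]: 0.9657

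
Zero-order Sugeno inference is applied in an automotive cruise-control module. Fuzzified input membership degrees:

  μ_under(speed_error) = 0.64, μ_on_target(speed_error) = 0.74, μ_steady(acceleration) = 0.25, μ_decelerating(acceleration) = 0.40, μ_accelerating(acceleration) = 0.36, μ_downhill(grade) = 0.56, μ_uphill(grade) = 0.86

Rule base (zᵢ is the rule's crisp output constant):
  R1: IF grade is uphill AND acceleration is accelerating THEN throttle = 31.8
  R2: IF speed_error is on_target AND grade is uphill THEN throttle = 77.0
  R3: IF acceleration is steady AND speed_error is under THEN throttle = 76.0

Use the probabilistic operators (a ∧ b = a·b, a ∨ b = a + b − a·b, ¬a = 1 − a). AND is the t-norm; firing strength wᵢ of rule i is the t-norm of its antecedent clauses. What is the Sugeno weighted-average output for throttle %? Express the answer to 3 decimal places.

64.203

R1 (z=31.8): uphill=0.86, accelerating=0.36; AND[a·b] → w = 0.3096
R2 (z=77.0): on_target=0.74, uphill=0.86; AND[a·b] → w = 0.6364
R3 (z=76.0): steady=0.25, under=0.64; AND[a·b] → w = 0.1600
Weighted average = (0.3096·31.8 + 0.6364·77.0 + 0.1600·76.0) / (0.3096 + 0.6364 + 0.1600)
  = 71.0081 / 1.1060 = 64.203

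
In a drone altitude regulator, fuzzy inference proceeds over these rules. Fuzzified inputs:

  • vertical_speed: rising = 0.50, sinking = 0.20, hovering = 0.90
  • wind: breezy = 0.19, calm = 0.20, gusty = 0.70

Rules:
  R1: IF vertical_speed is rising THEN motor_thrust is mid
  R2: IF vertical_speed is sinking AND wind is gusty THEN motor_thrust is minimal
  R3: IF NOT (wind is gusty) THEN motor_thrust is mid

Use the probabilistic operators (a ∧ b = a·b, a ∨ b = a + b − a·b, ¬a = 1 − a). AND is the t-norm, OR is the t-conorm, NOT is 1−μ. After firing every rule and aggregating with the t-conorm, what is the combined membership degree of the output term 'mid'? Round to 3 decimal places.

R1: rising=0.50 → w = 0.5000
R2: sinking=0.20, gusty=0.70; AND[a·b] → w = 0.1400
R3: ¬gusty=1−0.70=0.30 → w = 0.3000
Rules with consequent 'mid': {R1, R3} → strengths 0.5000, 0.3000
Aggregate via t-conorm [a + b − a·b]: 0.6500

0.650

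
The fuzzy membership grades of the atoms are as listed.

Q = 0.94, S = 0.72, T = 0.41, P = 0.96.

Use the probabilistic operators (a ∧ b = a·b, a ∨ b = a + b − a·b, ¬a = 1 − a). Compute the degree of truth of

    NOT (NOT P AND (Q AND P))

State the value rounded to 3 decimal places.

NOT P = 1 − 0.9600 = 0.0400
Q AND P = a·b on (0.9400, 0.9600) = 0.9024
NOT P AND (Q AND P) = a·b on (0.0400, 0.9024) = 0.0361
NOT (NOT P AND (Q AND P)) = 1 − 0.0361 = 0.9639

0.964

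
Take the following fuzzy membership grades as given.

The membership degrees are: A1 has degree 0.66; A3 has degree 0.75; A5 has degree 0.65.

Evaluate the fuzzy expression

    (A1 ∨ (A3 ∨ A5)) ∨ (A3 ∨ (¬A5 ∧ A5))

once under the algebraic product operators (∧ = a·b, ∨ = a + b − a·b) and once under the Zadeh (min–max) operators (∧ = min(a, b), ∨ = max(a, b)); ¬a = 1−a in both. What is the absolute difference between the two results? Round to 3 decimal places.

Under algebraic product:
  A3 ∨ A5 = a + b − a·b on (0.7500, 0.6500) = 0.9125
  A1 ∨ (A3 ∨ A5) = a + b − a·b on (0.6600, 0.9125) = 0.9702
  ¬A5 = 1 − 0.6500 = 0.3500
  ¬A5 ∧ A5 = a·b on (0.3500, 0.6500) = 0.2275
  A3 ∨ (¬A5 ∧ A5) = a + b − a·b on (0.7500, 0.2275) = 0.8069
  (A1 ∨ (A3 ∨ A5)) ∨ (A3 ∨ (¬A5 ∧ A5)) = a + b − a·b on (0.9702, 0.8069) = 0.9943
  → value = 0.9943
Under Zadeh (min–max):
  A3 ∨ A5 = max(a, b) on (0.75, 0.65) = 0.75
  A1 ∨ (A3 ∨ A5) = max(a, b) on (0.66, 0.75) = 0.75
  ¬A5 = 1 − 0.65 = 0.35
  ¬A5 ∧ A5 = min(a, b) on (0.35, 0.65) = 0.35
  A3 ∨ (¬A5 ∧ A5) = max(a, b) on (0.75, 0.35) = 0.75
  (A1 ∨ (A3 ∨ A5)) ∨ (A3 ∨ (¬A5 ∧ A5)) = max(a, b) on (0.75, 0.75) = 0.75
  → value = 0.7500
|0.9943 − 0.7500| = 0.244

0.244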